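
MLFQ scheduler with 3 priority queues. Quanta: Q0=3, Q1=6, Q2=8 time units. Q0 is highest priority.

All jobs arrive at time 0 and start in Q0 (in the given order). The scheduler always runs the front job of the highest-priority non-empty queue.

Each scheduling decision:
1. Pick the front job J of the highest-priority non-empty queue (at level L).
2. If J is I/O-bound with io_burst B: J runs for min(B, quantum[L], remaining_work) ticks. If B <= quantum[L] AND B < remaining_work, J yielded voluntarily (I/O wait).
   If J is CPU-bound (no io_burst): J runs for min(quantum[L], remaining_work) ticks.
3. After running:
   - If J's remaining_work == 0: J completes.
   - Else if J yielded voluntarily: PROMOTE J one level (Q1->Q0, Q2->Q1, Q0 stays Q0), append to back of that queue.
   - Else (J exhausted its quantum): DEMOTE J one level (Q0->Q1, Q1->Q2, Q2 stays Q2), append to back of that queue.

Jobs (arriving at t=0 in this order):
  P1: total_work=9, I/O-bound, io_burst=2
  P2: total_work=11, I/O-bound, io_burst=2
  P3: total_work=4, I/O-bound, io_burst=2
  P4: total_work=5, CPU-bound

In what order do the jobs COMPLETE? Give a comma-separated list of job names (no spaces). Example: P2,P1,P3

Answer: P3,P1,P2,P4

Derivation:
t=0-2: P1@Q0 runs 2, rem=7, I/O yield, promote→Q0. Q0=[P2,P3,P4,P1] Q1=[] Q2=[]
t=2-4: P2@Q0 runs 2, rem=9, I/O yield, promote→Q0. Q0=[P3,P4,P1,P2] Q1=[] Q2=[]
t=4-6: P3@Q0 runs 2, rem=2, I/O yield, promote→Q0. Q0=[P4,P1,P2,P3] Q1=[] Q2=[]
t=6-9: P4@Q0 runs 3, rem=2, quantum used, demote→Q1. Q0=[P1,P2,P3] Q1=[P4] Q2=[]
t=9-11: P1@Q0 runs 2, rem=5, I/O yield, promote→Q0. Q0=[P2,P3,P1] Q1=[P4] Q2=[]
t=11-13: P2@Q0 runs 2, rem=7, I/O yield, promote→Q0. Q0=[P3,P1,P2] Q1=[P4] Q2=[]
t=13-15: P3@Q0 runs 2, rem=0, completes. Q0=[P1,P2] Q1=[P4] Q2=[]
t=15-17: P1@Q0 runs 2, rem=3, I/O yield, promote→Q0. Q0=[P2,P1] Q1=[P4] Q2=[]
t=17-19: P2@Q0 runs 2, rem=5, I/O yield, promote→Q0. Q0=[P1,P2] Q1=[P4] Q2=[]
t=19-21: P1@Q0 runs 2, rem=1, I/O yield, promote→Q0. Q0=[P2,P1] Q1=[P4] Q2=[]
t=21-23: P2@Q0 runs 2, rem=3, I/O yield, promote→Q0. Q0=[P1,P2] Q1=[P4] Q2=[]
t=23-24: P1@Q0 runs 1, rem=0, completes. Q0=[P2] Q1=[P4] Q2=[]
t=24-26: P2@Q0 runs 2, rem=1, I/O yield, promote→Q0. Q0=[P2] Q1=[P4] Q2=[]
t=26-27: P2@Q0 runs 1, rem=0, completes. Q0=[] Q1=[P4] Q2=[]
t=27-29: P4@Q1 runs 2, rem=0, completes. Q0=[] Q1=[] Q2=[]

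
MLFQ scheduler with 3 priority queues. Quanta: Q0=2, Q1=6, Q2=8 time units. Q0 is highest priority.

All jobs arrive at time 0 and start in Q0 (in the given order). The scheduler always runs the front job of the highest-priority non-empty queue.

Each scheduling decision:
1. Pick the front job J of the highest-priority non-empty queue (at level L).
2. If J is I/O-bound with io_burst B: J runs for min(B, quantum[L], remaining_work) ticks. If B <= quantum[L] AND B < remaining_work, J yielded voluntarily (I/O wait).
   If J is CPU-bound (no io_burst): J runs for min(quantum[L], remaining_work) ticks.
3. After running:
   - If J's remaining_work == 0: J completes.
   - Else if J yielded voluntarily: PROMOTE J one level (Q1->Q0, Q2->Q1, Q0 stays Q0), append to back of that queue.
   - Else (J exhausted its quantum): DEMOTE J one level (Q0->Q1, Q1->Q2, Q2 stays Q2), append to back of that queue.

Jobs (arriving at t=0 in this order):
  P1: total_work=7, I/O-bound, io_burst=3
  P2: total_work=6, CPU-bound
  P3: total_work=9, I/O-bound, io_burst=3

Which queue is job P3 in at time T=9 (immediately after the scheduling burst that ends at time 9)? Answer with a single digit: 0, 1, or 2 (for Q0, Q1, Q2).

t=0-2: P1@Q0 runs 2, rem=5, quantum used, demote→Q1. Q0=[P2,P3] Q1=[P1] Q2=[]
t=2-4: P2@Q0 runs 2, rem=4, quantum used, demote→Q1. Q0=[P3] Q1=[P1,P2] Q2=[]
t=4-6: P3@Q0 runs 2, rem=7, quantum used, demote→Q1. Q0=[] Q1=[P1,P2,P3] Q2=[]
t=6-9: P1@Q1 runs 3, rem=2, I/O yield, promote→Q0. Q0=[P1] Q1=[P2,P3] Q2=[]
t=9-11: P1@Q0 runs 2, rem=0, completes. Q0=[] Q1=[P2,P3] Q2=[]
t=11-15: P2@Q1 runs 4, rem=0, completes. Q0=[] Q1=[P3] Q2=[]
t=15-18: P3@Q1 runs 3, rem=4, I/O yield, promote→Q0. Q0=[P3] Q1=[] Q2=[]
t=18-20: P3@Q0 runs 2, rem=2, quantum used, demote→Q1. Q0=[] Q1=[P3] Q2=[]
t=20-22: P3@Q1 runs 2, rem=0, completes. Q0=[] Q1=[] Q2=[]

Answer: 1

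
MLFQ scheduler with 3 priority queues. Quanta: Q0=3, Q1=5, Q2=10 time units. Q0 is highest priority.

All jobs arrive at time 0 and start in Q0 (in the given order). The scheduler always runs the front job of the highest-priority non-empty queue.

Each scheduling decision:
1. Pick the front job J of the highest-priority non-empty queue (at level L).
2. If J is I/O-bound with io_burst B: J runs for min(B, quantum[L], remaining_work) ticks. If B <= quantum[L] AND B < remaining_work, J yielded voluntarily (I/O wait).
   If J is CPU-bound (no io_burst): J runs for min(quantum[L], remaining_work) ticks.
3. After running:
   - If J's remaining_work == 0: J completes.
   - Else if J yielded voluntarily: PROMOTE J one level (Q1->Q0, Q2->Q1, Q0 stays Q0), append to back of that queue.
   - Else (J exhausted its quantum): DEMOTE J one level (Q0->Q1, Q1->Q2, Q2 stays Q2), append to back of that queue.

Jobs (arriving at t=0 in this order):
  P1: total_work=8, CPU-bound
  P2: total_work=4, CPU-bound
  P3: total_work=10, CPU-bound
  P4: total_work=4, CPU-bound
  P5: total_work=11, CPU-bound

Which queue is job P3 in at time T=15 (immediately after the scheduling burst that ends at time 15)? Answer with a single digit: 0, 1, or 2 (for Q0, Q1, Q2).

Answer: 1

Derivation:
t=0-3: P1@Q0 runs 3, rem=5, quantum used, demote→Q1. Q0=[P2,P3,P4,P5] Q1=[P1] Q2=[]
t=3-6: P2@Q0 runs 3, rem=1, quantum used, demote→Q1. Q0=[P3,P4,P5] Q1=[P1,P2] Q2=[]
t=6-9: P3@Q0 runs 3, rem=7, quantum used, demote→Q1. Q0=[P4,P5] Q1=[P1,P2,P3] Q2=[]
t=9-12: P4@Q0 runs 3, rem=1, quantum used, demote→Q1. Q0=[P5] Q1=[P1,P2,P3,P4] Q2=[]
t=12-15: P5@Q0 runs 3, rem=8, quantum used, demote→Q1. Q0=[] Q1=[P1,P2,P3,P4,P5] Q2=[]
t=15-20: P1@Q1 runs 5, rem=0, completes. Q0=[] Q1=[P2,P3,P4,P5] Q2=[]
t=20-21: P2@Q1 runs 1, rem=0, completes. Q0=[] Q1=[P3,P4,P5] Q2=[]
t=21-26: P3@Q1 runs 5, rem=2, quantum used, demote→Q2. Q0=[] Q1=[P4,P5] Q2=[P3]
t=26-27: P4@Q1 runs 1, rem=0, completes. Q0=[] Q1=[P5] Q2=[P3]
t=27-32: P5@Q1 runs 5, rem=3, quantum used, demote→Q2. Q0=[] Q1=[] Q2=[P3,P5]
t=32-34: P3@Q2 runs 2, rem=0, completes. Q0=[] Q1=[] Q2=[P5]
t=34-37: P5@Q2 runs 3, rem=0, completes. Q0=[] Q1=[] Q2=[]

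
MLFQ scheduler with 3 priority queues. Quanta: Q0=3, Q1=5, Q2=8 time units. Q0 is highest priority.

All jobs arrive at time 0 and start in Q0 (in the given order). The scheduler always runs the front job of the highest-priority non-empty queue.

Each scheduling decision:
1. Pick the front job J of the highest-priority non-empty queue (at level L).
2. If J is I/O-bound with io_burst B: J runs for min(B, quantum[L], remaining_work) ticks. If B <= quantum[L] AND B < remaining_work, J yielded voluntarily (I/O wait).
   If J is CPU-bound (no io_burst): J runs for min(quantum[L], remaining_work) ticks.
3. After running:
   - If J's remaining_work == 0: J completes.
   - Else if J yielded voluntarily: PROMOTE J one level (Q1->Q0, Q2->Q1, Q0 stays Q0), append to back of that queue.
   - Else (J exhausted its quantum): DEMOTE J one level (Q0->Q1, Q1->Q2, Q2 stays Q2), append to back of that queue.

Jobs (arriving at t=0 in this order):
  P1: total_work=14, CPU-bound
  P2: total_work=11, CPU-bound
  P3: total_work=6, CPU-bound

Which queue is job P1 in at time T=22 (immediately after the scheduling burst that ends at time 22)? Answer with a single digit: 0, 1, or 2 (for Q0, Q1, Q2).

Answer: 2

Derivation:
t=0-3: P1@Q0 runs 3, rem=11, quantum used, demote→Q1. Q0=[P2,P3] Q1=[P1] Q2=[]
t=3-6: P2@Q0 runs 3, rem=8, quantum used, demote→Q1. Q0=[P3] Q1=[P1,P2] Q2=[]
t=6-9: P3@Q0 runs 3, rem=3, quantum used, demote→Q1. Q0=[] Q1=[P1,P2,P3] Q2=[]
t=9-14: P1@Q1 runs 5, rem=6, quantum used, demote→Q2. Q0=[] Q1=[P2,P3] Q2=[P1]
t=14-19: P2@Q1 runs 5, rem=3, quantum used, demote→Q2. Q0=[] Q1=[P3] Q2=[P1,P2]
t=19-22: P3@Q1 runs 3, rem=0, completes. Q0=[] Q1=[] Q2=[P1,P2]
t=22-28: P1@Q2 runs 6, rem=0, completes. Q0=[] Q1=[] Q2=[P2]
t=28-31: P2@Q2 runs 3, rem=0, completes. Q0=[] Q1=[] Q2=[]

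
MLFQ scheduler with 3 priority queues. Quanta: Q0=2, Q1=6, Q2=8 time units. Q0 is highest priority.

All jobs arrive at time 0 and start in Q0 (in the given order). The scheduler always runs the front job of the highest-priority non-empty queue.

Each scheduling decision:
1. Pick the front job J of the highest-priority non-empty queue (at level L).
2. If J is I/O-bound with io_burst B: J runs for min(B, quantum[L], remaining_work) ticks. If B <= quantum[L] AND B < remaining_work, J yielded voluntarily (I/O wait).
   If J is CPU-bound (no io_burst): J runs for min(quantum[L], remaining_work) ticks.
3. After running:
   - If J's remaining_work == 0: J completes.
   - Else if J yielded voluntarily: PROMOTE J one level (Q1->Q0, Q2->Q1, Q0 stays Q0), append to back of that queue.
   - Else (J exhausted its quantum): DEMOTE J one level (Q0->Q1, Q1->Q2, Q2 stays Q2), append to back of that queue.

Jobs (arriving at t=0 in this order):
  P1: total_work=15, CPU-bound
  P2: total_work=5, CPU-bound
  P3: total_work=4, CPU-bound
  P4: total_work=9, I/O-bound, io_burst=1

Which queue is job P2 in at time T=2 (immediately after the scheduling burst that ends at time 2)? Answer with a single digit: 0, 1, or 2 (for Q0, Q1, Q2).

Answer: 0

Derivation:
t=0-2: P1@Q0 runs 2, rem=13, quantum used, demote→Q1. Q0=[P2,P3,P4] Q1=[P1] Q2=[]
t=2-4: P2@Q0 runs 2, rem=3, quantum used, demote→Q1. Q0=[P3,P4] Q1=[P1,P2] Q2=[]
t=4-6: P3@Q0 runs 2, rem=2, quantum used, demote→Q1. Q0=[P4] Q1=[P1,P2,P3] Q2=[]
t=6-7: P4@Q0 runs 1, rem=8, I/O yield, promote→Q0. Q0=[P4] Q1=[P1,P2,P3] Q2=[]
t=7-8: P4@Q0 runs 1, rem=7, I/O yield, promote→Q0. Q0=[P4] Q1=[P1,P2,P3] Q2=[]
t=8-9: P4@Q0 runs 1, rem=6, I/O yield, promote→Q0. Q0=[P4] Q1=[P1,P2,P3] Q2=[]
t=9-10: P4@Q0 runs 1, rem=5, I/O yield, promote→Q0. Q0=[P4] Q1=[P1,P2,P3] Q2=[]
t=10-11: P4@Q0 runs 1, rem=4, I/O yield, promote→Q0. Q0=[P4] Q1=[P1,P2,P3] Q2=[]
t=11-12: P4@Q0 runs 1, rem=3, I/O yield, promote→Q0. Q0=[P4] Q1=[P1,P2,P3] Q2=[]
t=12-13: P4@Q0 runs 1, rem=2, I/O yield, promote→Q0. Q0=[P4] Q1=[P1,P2,P3] Q2=[]
t=13-14: P4@Q0 runs 1, rem=1, I/O yield, promote→Q0. Q0=[P4] Q1=[P1,P2,P3] Q2=[]
t=14-15: P4@Q0 runs 1, rem=0, completes. Q0=[] Q1=[P1,P2,P3] Q2=[]
t=15-21: P1@Q1 runs 6, rem=7, quantum used, demote→Q2. Q0=[] Q1=[P2,P3] Q2=[P1]
t=21-24: P2@Q1 runs 3, rem=0, completes. Q0=[] Q1=[P3] Q2=[P1]
t=24-26: P3@Q1 runs 2, rem=0, completes. Q0=[] Q1=[] Q2=[P1]
t=26-33: P1@Q2 runs 7, rem=0, completes. Q0=[] Q1=[] Q2=[]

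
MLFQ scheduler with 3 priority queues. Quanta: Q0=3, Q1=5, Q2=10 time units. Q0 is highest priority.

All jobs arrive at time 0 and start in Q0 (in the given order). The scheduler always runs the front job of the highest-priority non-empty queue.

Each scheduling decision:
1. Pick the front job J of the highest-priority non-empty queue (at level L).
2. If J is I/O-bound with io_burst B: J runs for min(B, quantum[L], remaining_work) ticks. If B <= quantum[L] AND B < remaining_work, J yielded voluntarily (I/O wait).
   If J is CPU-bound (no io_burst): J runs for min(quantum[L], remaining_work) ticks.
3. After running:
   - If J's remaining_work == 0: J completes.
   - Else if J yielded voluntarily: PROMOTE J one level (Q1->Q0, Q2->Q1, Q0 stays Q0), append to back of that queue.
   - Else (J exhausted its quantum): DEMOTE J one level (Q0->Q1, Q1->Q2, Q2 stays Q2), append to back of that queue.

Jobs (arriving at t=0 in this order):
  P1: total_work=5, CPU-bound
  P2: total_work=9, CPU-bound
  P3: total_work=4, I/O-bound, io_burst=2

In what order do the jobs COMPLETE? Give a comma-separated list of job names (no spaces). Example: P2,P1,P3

Answer: P3,P1,P2

Derivation:
t=0-3: P1@Q0 runs 3, rem=2, quantum used, demote→Q1. Q0=[P2,P3] Q1=[P1] Q2=[]
t=3-6: P2@Q0 runs 3, rem=6, quantum used, demote→Q1. Q0=[P3] Q1=[P1,P2] Q2=[]
t=6-8: P3@Q0 runs 2, rem=2, I/O yield, promote→Q0. Q0=[P3] Q1=[P1,P2] Q2=[]
t=8-10: P3@Q0 runs 2, rem=0, completes. Q0=[] Q1=[P1,P2] Q2=[]
t=10-12: P1@Q1 runs 2, rem=0, completes. Q0=[] Q1=[P2] Q2=[]
t=12-17: P2@Q1 runs 5, rem=1, quantum used, demote→Q2. Q0=[] Q1=[] Q2=[P2]
t=17-18: P2@Q2 runs 1, rem=0, completes. Q0=[] Q1=[] Q2=[]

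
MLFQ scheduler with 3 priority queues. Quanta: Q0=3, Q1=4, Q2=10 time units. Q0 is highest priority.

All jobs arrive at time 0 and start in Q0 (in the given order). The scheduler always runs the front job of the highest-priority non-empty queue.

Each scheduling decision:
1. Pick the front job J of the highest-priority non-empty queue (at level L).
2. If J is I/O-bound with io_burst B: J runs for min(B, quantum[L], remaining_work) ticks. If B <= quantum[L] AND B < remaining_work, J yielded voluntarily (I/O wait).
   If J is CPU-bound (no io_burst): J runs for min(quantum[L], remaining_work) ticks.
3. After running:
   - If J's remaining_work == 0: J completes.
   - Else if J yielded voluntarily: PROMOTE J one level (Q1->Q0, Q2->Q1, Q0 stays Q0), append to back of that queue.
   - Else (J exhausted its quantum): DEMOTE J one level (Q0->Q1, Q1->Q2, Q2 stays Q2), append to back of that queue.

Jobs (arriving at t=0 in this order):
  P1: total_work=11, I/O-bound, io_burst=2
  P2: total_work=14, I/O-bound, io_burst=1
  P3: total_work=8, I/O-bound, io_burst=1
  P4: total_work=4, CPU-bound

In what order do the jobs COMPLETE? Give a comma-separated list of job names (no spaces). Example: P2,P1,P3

t=0-2: P1@Q0 runs 2, rem=9, I/O yield, promote→Q0. Q0=[P2,P3,P4,P1] Q1=[] Q2=[]
t=2-3: P2@Q0 runs 1, rem=13, I/O yield, promote→Q0. Q0=[P3,P4,P1,P2] Q1=[] Q2=[]
t=3-4: P3@Q0 runs 1, rem=7, I/O yield, promote→Q0. Q0=[P4,P1,P2,P3] Q1=[] Q2=[]
t=4-7: P4@Q0 runs 3, rem=1, quantum used, demote→Q1. Q0=[P1,P2,P3] Q1=[P4] Q2=[]
t=7-9: P1@Q0 runs 2, rem=7, I/O yield, promote→Q0. Q0=[P2,P3,P1] Q1=[P4] Q2=[]
t=9-10: P2@Q0 runs 1, rem=12, I/O yield, promote→Q0. Q0=[P3,P1,P2] Q1=[P4] Q2=[]
t=10-11: P3@Q0 runs 1, rem=6, I/O yield, promote→Q0. Q0=[P1,P2,P3] Q1=[P4] Q2=[]
t=11-13: P1@Q0 runs 2, rem=5, I/O yield, promote→Q0. Q0=[P2,P3,P1] Q1=[P4] Q2=[]
t=13-14: P2@Q0 runs 1, rem=11, I/O yield, promote→Q0. Q0=[P3,P1,P2] Q1=[P4] Q2=[]
t=14-15: P3@Q0 runs 1, rem=5, I/O yield, promote→Q0. Q0=[P1,P2,P3] Q1=[P4] Q2=[]
t=15-17: P1@Q0 runs 2, rem=3, I/O yield, promote→Q0. Q0=[P2,P3,P1] Q1=[P4] Q2=[]
t=17-18: P2@Q0 runs 1, rem=10, I/O yield, promote→Q0. Q0=[P3,P1,P2] Q1=[P4] Q2=[]
t=18-19: P3@Q0 runs 1, rem=4, I/O yield, promote→Q0. Q0=[P1,P2,P3] Q1=[P4] Q2=[]
t=19-21: P1@Q0 runs 2, rem=1, I/O yield, promote→Q0. Q0=[P2,P3,P1] Q1=[P4] Q2=[]
t=21-22: P2@Q0 runs 1, rem=9, I/O yield, promote→Q0. Q0=[P3,P1,P2] Q1=[P4] Q2=[]
t=22-23: P3@Q0 runs 1, rem=3, I/O yield, promote→Q0. Q0=[P1,P2,P3] Q1=[P4] Q2=[]
t=23-24: P1@Q0 runs 1, rem=0, completes. Q0=[P2,P3] Q1=[P4] Q2=[]
t=24-25: P2@Q0 runs 1, rem=8, I/O yield, promote→Q0. Q0=[P3,P2] Q1=[P4] Q2=[]
t=25-26: P3@Q0 runs 1, rem=2, I/O yield, promote→Q0. Q0=[P2,P3] Q1=[P4] Q2=[]
t=26-27: P2@Q0 runs 1, rem=7, I/O yield, promote→Q0. Q0=[P3,P2] Q1=[P4] Q2=[]
t=27-28: P3@Q0 runs 1, rem=1, I/O yield, promote→Q0. Q0=[P2,P3] Q1=[P4] Q2=[]
t=28-29: P2@Q0 runs 1, rem=6, I/O yield, promote→Q0. Q0=[P3,P2] Q1=[P4] Q2=[]
t=29-30: P3@Q0 runs 1, rem=0, completes. Q0=[P2] Q1=[P4] Q2=[]
t=30-31: P2@Q0 runs 1, rem=5, I/O yield, promote→Q0. Q0=[P2] Q1=[P4] Q2=[]
t=31-32: P2@Q0 runs 1, rem=4, I/O yield, promote→Q0. Q0=[P2] Q1=[P4] Q2=[]
t=32-33: P2@Q0 runs 1, rem=3, I/O yield, promote→Q0. Q0=[P2] Q1=[P4] Q2=[]
t=33-34: P2@Q0 runs 1, rem=2, I/O yield, promote→Q0. Q0=[P2] Q1=[P4] Q2=[]
t=34-35: P2@Q0 runs 1, rem=1, I/O yield, promote→Q0. Q0=[P2] Q1=[P4] Q2=[]
t=35-36: P2@Q0 runs 1, rem=0, completes. Q0=[] Q1=[P4] Q2=[]
t=36-37: P4@Q1 runs 1, rem=0, completes. Q0=[] Q1=[] Q2=[]

Answer: P1,P3,P2,P4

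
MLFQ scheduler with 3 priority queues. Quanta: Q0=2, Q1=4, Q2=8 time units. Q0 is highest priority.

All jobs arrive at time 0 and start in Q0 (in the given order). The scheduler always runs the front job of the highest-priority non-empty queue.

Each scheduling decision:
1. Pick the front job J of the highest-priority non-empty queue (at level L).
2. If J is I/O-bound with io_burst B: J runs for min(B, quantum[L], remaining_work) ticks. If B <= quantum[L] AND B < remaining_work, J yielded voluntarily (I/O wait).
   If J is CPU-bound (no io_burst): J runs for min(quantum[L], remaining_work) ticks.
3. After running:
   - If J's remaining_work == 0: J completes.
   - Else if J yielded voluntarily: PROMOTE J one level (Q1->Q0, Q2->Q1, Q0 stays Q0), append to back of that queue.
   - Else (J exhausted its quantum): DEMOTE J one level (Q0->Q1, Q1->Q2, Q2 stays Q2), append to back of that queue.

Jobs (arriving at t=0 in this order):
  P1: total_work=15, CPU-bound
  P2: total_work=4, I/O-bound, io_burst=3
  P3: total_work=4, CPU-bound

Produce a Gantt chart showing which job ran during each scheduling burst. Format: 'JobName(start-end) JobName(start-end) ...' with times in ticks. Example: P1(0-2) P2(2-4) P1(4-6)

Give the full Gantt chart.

t=0-2: P1@Q0 runs 2, rem=13, quantum used, demote→Q1. Q0=[P2,P3] Q1=[P1] Q2=[]
t=2-4: P2@Q0 runs 2, rem=2, quantum used, demote→Q1. Q0=[P3] Q1=[P1,P2] Q2=[]
t=4-6: P3@Q0 runs 2, rem=2, quantum used, demote→Q1. Q0=[] Q1=[P1,P2,P3] Q2=[]
t=6-10: P1@Q1 runs 4, rem=9, quantum used, demote→Q2. Q0=[] Q1=[P2,P3] Q2=[P1]
t=10-12: P2@Q1 runs 2, rem=0, completes. Q0=[] Q1=[P3] Q2=[P1]
t=12-14: P3@Q1 runs 2, rem=0, completes. Q0=[] Q1=[] Q2=[P1]
t=14-22: P1@Q2 runs 8, rem=1, quantum used, demote→Q2. Q0=[] Q1=[] Q2=[P1]
t=22-23: P1@Q2 runs 1, rem=0, completes. Q0=[] Q1=[] Q2=[]

Answer: P1(0-2) P2(2-4) P3(4-6) P1(6-10) P2(10-12) P3(12-14) P1(14-22) P1(22-23)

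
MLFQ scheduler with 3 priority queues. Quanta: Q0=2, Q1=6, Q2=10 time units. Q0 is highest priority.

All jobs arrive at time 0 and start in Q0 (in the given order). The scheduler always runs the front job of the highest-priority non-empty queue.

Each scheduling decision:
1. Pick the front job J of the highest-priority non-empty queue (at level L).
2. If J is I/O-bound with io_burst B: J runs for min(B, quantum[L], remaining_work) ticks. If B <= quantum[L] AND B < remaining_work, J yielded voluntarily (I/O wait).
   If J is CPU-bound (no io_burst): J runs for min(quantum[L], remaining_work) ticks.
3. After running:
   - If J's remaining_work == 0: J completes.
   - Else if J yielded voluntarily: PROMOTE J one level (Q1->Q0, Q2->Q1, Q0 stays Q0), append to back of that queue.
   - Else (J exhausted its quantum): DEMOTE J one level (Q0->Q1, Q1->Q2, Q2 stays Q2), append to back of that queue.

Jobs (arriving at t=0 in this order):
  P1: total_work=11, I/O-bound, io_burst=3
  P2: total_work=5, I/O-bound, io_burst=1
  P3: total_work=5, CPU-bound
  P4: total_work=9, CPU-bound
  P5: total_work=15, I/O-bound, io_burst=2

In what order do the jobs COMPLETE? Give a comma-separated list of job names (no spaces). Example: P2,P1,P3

Answer: P2,P5,P3,P1,P4

Derivation:
t=0-2: P1@Q0 runs 2, rem=9, quantum used, demote→Q1. Q0=[P2,P3,P4,P5] Q1=[P1] Q2=[]
t=2-3: P2@Q0 runs 1, rem=4, I/O yield, promote→Q0. Q0=[P3,P4,P5,P2] Q1=[P1] Q2=[]
t=3-5: P3@Q0 runs 2, rem=3, quantum used, demote→Q1. Q0=[P4,P5,P2] Q1=[P1,P3] Q2=[]
t=5-7: P4@Q0 runs 2, rem=7, quantum used, demote→Q1. Q0=[P5,P2] Q1=[P1,P3,P4] Q2=[]
t=7-9: P5@Q0 runs 2, rem=13, I/O yield, promote→Q0. Q0=[P2,P5] Q1=[P1,P3,P4] Q2=[]
t=9-10: P2@Q0 runs 1, rem=3, I/O yield, promote→Q0. Q0=[P5,P2] Q1=[P1,P3,P4] Q2=[]
t=10-12: P5@Q0 runs 2, rem=11, I/O yield, promote→Q0. Q0=[P2,P5] Q1=[P1,P3,P4] Q2=[]
t=12-13: P2@Q0 runs 1, rem=2, I/O yield, promote→Q0. Q0=[P5,P2] Q1=[P1,P3,P4] Q2=[]
t=13-15: P5@Q0 runs 2, rem=9, I/O yield, promote→Q0. Q0=[P2,P5] Q1=[P1,P3,P4] Q2=[]
t=15-16: P2@Q0 runs 1, rem=1, I/O yield, promote→Q0. Q0=[P5,P2] Q1=[P1,P3,P4] Q2=[]
t=16-18: P5@Q0 runs 2, rem=7, I/O yield, promote→Q0. Q0=[P2,P5] Q1=[P1,P3,P4] Q2=[]
t=18-19: P2@Q0 runs 1, rem=0, completes. Q0=[P5] Q1=[P1,P3,P4] Q2=[]
t=19-21: P5@Q0 runs 2, rem=5, I/O yield, promote→Q0. Q0=[P5] Q1=[P1,P3,P4] Q2=[]
t=21-23: P5@Q0 runs 2, rem=3, I/O yield, promote→Q0. Q0=[P5] Q1=[P1,P3,P4] Q2=[]
t=23-25: P5@Q0 runs 2, rem=1, I/O yield, promote→Q0. Q0=[P5] Q1=[P1,P3,P4] Q2=[]
t=25-26: P5@Q0 runs 1, rem=0, completes. Q0=[] Q1=[P1,P3,P4] Q2=[]
t=26-29: P1@Q1 runs 3, rem=6, I/O yield, promote→Q0. Q0=[P1] Q1=[P3,P4] Q2=[]
t=29-31: P1@Q0 runs 2, rem=4, quantum used, demote→Q1. Q0=[] Q1=[P3,P4,P1] Q2=[]
t=31-34: P3@Q1 runs 3, rem=0, completes. Q0=[] Q1=[P4,P1] Q2=[]
t=34-40: P4@Q1 runs 6, rem=1, quantum used, demote→Q2. Q0=[] Q1=[P1] Q2=[P4]
t=40-43: P1@Q1 runs 3, rem=1, I/O yield, promote→Q0. Q0=[P1] Q1=[] Q2=[P4]
t=43-44: P1@Q0 runs 1, rem=0, completes. Q0=[] Q1=[] Q2=[P4]
t=44-45: P4@Q2 runs 1, rem=0, completes. Q0=[] Q1=[] Q2=[]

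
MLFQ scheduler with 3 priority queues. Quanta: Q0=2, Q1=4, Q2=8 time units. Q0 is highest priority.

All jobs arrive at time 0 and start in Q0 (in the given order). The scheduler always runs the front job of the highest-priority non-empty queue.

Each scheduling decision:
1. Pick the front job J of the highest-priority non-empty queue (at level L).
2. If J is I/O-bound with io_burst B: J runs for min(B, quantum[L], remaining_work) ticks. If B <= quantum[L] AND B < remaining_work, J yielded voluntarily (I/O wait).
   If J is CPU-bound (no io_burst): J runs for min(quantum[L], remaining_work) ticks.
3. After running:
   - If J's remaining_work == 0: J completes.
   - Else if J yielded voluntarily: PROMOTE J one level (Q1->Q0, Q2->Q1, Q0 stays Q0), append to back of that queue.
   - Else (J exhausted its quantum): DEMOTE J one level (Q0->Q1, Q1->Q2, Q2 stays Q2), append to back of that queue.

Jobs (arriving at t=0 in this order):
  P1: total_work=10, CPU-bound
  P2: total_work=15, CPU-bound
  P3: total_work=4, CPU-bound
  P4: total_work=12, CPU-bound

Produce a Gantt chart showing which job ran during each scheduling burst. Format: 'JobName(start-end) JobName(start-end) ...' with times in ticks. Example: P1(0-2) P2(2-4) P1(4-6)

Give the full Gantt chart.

t=0-2: P1@Q0 runs 2, rem=8, quantum used, demote→Q1. Q0=[P2,P3,P4] Q1=[P1] Q2=[]
t=2-4: P2@Q0 runs 2, rem=13, quantum used, demote→Q1. Q0=[P3,P4] Q1=[P1,P2] Q2=[]
t=4-6: P3@Q0 runs 2, rem=2, quantum used, demote→Q1. Q0=[P4] Q1=[P1,P2,P3] Q2=[]
t=6-8: P4@Q0 runs 2, rem=10, quantum used, demote→Q1. Q0=[] Q1=[P1,P2,P3,P4] Q2=[]
t=8-12: P1@Q1 runs 4, rem=4, quantum used, demote→Q2. Q0=[] Q1=[P2,P3,P4] Q2=[P1]
t=12-16: P2@Q1 runs 4, rem=9, quantum used, demote→Q2. Q0=[] Q1=[P3,P4] Q2=[P1,P2]
t=16-18: P3@Q1 runs 2, rem=0, completes. Q0=[] Q1=[P4] Q2=[P1,P2]
t=18-22: P4@Q1 runs 4, rem=6, quantum used, demote→Q2. Q0=[] Q1=[] Q2=[P1,P2,P4]
t=22-26: P1@Q2 runs 4, rem=0, completes. Q0=[] Q1=[] Q2=[P2,P4]
t=26-34: P2@Q2 runs 8, rem=1, quantum used, demote→Q2. Q0=[] Q1=[] Q2=[P4,P2]
t=34-40: P4@Q2 runs 6, rem=0, completes. Q0=[] Q1=[] Q2=[P2]
t=40-41: P2@Q2 runs 1, rem=0, completes. Q0=[] Q1=[] Q2=[]

Answer: P1(0-2) P2(2-4) P3(4-6) P4(6-8) P1(8-12) P2(12-16) P3(16-18) P4(18-22) P1(22-26) P2(26-34) P4(34-40) P2(40-41)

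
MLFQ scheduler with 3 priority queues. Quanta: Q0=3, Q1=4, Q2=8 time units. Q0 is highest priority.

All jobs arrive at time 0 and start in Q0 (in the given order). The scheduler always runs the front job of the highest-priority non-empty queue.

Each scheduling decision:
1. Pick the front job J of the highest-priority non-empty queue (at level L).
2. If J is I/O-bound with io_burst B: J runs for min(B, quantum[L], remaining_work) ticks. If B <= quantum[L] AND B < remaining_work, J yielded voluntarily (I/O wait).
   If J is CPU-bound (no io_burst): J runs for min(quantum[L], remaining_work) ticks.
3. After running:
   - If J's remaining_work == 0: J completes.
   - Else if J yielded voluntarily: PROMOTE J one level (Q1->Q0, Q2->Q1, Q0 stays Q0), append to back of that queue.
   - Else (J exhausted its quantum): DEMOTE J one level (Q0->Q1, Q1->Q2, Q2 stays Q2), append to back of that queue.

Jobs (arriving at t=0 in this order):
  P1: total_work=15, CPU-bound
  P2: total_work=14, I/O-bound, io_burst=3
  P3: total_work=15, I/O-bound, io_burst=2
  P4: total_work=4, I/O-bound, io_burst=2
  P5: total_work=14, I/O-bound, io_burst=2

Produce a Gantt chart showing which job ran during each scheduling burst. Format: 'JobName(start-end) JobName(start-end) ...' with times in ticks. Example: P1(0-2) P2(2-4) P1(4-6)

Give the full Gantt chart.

t=0-3: P1@Q0 runs 3, rem=12, quantum used, demote→Q1. Q0=[P2,P3,P4,P5] Q1=[P1] Q2=[]
t=3-6: P2@Q0 runs 3, rem=11, I/O yield, promote→Q0. Q0=[P3,P4,P5,P2] Q1=[P1] Q2=[]
t=6-8: P3@Q0 runs 2, rem=13, I/O yield, promote→Q0. Q0=[P4,P5,P2,P3] Q1=[P1] Q2=[]
t=8-10: P4@Q0 runs 2, rem=2, I/O yield, promote→Q0. Q0=[P5,P2,P3,P4] Q1=[P1] Q2=[]
t=10-12: P5@Q0 runs 2, rem=12, I/O yield, promote→Q0. Q0=[P2,P3,P4,P5] Q1=[P1] Q2=[]
t=12-15: P2@Q0 runs 3, rem=8, I/O yield, promote→Q0. Q0=[P3,P4,P5,P2] Q1=[P1] Q2=[]
t=15-17: P3@Q0 runs 2, rem=11, I/O yield, promote→Q0. Q0=[P4,P5,P2,P3] Q1=[P1] Q2=[]
t=17-19: P4@Q0 runs 2, rem=0, completes. Q0=[P5,P2,P3] Q1=[P1] Q2=[]
t=19-21: P5@Q0 runs 2, rem=10, I/O yield, promote→Q0. Q0=[P2,P3,P5] Q1=[P1] Q2=[]
t=21-24: P2@Q0 runs 3, rem=5, I/O yield, promote→Q0. Q0=[P3,P5,P2] Q1=[P1] Q2=[]
t=24-26: P3@Q0 runs 2, rem=9, I/O yield, promote→Q0. Q0=[P5,P2,P3] Q1=[P1] Q2=[]
t=26-28: P5@Q0 runs 2, rem=8, I/O yield, promote→Q0. Q0=[P2,P3,P5] Q1=[P1] Q2=[]
t=28-31: P2@Q0 runs 3, rem=2, I/O yield, promote→Q0. Q0=[P3,P5,P2] Q1=[P1] Q2=[]
t=31-33: P3@Q0 runs 2, rem=7, I/O yield, promote→Q0. Q0=[P5,P2,P3] Q1=[P1] Q2=[]
t=33-35: P5@Q0 runs 2, rem=6, I/O yield, promote→Q0. Q0=[P2,P3,P5] Q1=[P1] Q2=[]
t=35-37: P2@Q0 runs 2, rem=0, completes. Q0=[P3,P5] Q1=[P1] Q2=[]
t=37-39: P3@Q0 runs 2, rem=5, I/O yield, promote→Q0. Q0=[P5,P3] Q1=[P1] Q2=[]
t=39-41: P5@Q0 runs 2, rem=4, I/O yield, promote→Q0. Q0=[P3,P5] Q1=[P1] Q2=[]
t=41-43: P3@Q0 runs 2, rem=3, I/O yield, promote→Q0. Q0=[P5,P3] Q1=[P1] Q2=[]
t=43-45: P5@Q0 runs 2, rem=2, I/O yield, promote→Q0. Q0=[P3,P5] Q1=[P1] Q2=[]
t=45-47: P3@Q0 runs 2, rem=1, I/O yield, promote→Q0. Q0=[P5,P3] Q1=[P1] Q2=[]
t=47-49: P5@Q0 runs 2, rem=0, completes. Q0=[P3] Q1=[P1] Q2=[]
t=49-50: P3@Q0 runs 1, rem=0, completes. Q0=[] Q1=[P1] Q2=[]
t=50-54: P1@Q1 runs 4, rem=8, quantum used, demote→Q2. Q0=[] Q1=[] Q2=[P1]
t=54-62: P1@Q2 runs 8, rem=0, completes. Q0=[] Q1=[] Q2=[]

Answer: P1(0-3) P2(3-6) P3(6-8) P4(8-10) P5(10-12) P2(12-15) P3(15-17) P4(17-19) P5(19-21) P2(21-24) P3(24-26) P5(26-28) P2(28-31) P3(31-33) P5(33-35) P2(35-37) P3(37-39) P5(39-41) P3(41-43) P5(43-45) P3(45-47) P5(47-49) P3(49-50) P1(50-54) P1(54-62)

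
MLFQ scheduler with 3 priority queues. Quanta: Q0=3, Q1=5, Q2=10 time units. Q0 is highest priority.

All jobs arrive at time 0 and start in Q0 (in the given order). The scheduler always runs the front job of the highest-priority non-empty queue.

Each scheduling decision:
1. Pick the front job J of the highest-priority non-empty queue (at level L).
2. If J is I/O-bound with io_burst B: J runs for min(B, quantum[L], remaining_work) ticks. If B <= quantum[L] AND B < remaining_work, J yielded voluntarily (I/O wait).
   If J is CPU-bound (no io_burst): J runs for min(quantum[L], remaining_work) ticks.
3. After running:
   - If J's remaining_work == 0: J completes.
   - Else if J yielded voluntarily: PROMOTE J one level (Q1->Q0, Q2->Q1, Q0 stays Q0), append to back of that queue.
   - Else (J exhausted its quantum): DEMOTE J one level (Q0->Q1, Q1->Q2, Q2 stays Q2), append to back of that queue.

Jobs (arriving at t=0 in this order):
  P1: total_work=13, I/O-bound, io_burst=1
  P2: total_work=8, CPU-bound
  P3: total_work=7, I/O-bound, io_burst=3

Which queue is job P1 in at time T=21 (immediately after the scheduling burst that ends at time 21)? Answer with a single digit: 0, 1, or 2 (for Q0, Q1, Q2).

t=0-1: P1@Q0 runs 1, rem=12, I/O yield, promote→Q0. Q0=[P2,P3,P1] Q1=[] Q2=[]
t=1-4: P2@Q0 runs 3, rem=5, quantum used, demote→Q1. Q0=[P3,P1] Q1=[P2] Q2=[]
t=4-7: P3@Q0 runs 3, rem=4, I/O yield, promote→Q0. Q0=[P1,P3] Q1=[P2] Q2=[]
t=7-8: P1@Q0 runs 1, rem=11, I/O yield, promote→Q0. Q0=[P3,P1] Q1=[P2] Q2=[]
t=8-11: P3@Q0 runs 3, rem=1, I/O yield, promote→Q0. Q0=[P1,P3] Q1=[P2] Q2=[]
t=11-12: P1@Q0 runs 1, rem=10, I/O yield, promote→Q0. Q0=[P3,P1] Q1=[P2] Q2=[]
t=12-13: P3@Q0 runs 1, rem=0, completes. Q0=[P1] Q1=[P2] Q2=[]
t=13-14: P1@Q0 runs 1, rem=9, I/O yield, promote→Q0. Q0=[P1] Q1=[P2] Q2=[]
t=14-15: P1@Q0 runs 1, rem=8, I/O yield, promote→Q0. Q0=[P1] Q1=[P2] Q2=[]
t=15-16: P1@Q0 runs 1, rem=7, I/O yield, promote→Q0. Q0=[P1] Q1=[P2] Q2=[]
t=16-17: P1@Q0 runs 1, rem=6, I/O yield, promote→Q0. Q0=[P1] Q1=[P2] Q2=[]
t=17-18: P1@Q0 runs 1, rem=5, I/O yield, promote→Q0. Q0=[P1] Q1=[P2] Q2=[]
t=18-19: P1@Q0 runs 1, rem=4, I/O yield, promote→Q0. Q0=[P1] Q1=[P2] Q2=[]
t=19-20: P1@Q0 runs 1, rem=3, I/O yield, promote→Q0. Q0=[P1] Q1=[P2] Q2=[]
t=20-21: P1@Q0 runs 1, rem=2, I/O yield, promote→Q0. Q0=[P1] Q1=[P2] Q2=[]
t=21-22: P1@Q0 runs 1, rem=1, I/O yield, promote→Q0. Q0=[P1] Q1=[P2] Q2=[]
t=22-23: P1@Q0 runs 1, rem=0, completes. Q0=[] Q1=[P2] Q2=[]
t=23-28: P2@Q1 runs 5, rem=0, completes. Q0=[] Q1=[] Q2=[]

Answer: 0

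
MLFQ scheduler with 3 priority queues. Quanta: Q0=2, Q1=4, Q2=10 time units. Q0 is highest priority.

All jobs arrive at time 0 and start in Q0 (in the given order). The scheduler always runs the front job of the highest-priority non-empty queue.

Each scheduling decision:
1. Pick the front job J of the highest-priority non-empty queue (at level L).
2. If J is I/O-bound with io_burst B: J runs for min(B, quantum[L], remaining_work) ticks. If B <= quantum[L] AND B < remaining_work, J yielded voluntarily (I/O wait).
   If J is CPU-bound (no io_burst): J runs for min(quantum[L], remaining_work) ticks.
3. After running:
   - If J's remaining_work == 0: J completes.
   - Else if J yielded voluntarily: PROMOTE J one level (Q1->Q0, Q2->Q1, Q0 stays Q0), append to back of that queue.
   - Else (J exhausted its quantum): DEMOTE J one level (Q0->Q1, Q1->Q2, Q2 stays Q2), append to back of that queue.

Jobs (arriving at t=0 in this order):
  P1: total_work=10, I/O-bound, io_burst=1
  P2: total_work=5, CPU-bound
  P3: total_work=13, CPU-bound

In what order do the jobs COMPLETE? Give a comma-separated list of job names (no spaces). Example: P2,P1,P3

Answer: P1,P2,P3

Derivation:
t=0-1: P1@Q0 runs 1, rem=9, I/O yield, promote→Q0. Q0=[P2,P3,P1] Q1=[] Q2=[]
t=1-3: P2@Q0 runs 2, rem=3, quantum used, demote→Q1. Q0=[P3,P1] Q1=[P2] Q2=[]
t=3-5: P3@Q0 runs 2, rem=11, quantum used, demote→Q1. Q0=[P1] Q1=[P2,P3] Q2=[]
t=5-6: P1@Q0 runs 1, rem=8, I/O yield, promote→Q0. Q0=[P1] Q1=[P2,P3] Q2=[]
t=6-7: P1@Q0 runs 1, rem=7, I/O yield, promote→Q0. Q0=[P1] Q1=[P2,P3] Q2=[]
t=7-8: P1@Q0 runs 1, rem=6, I/O yield, promote→Q0. Q0=[P1] Q1=[P2,P3] Q2=[]
t=8-9: P1@Q0 runs 1, rem=5, I/O yield, promote→Q0. Q0=[P1] Q1=[P2,P3] Q2=[]
t=9-10: P1@Q0 runs 1, rem=4, I/O yield, promote→Q0. Q0=[P1] Q1=[P2,P3] Q2=[]
t=10-11: P1@Q0 runs 1, rem=3, I/O yield, promote→Q0. Q0=[P1] Q1=[P2,P3] Q2=[]
t=11-12: P1@Q0 runs 1, rem=2, I/O yield, promote→Q0. Q0=[P1] Q1=[P2,P3] Q2=[]
t=12-13: P1@Q0 runs 1, rem=1, I/O yield, promote→Q0. Q0=[P1] Q1=[P2,P3] Q2=[]
t=13-14: P1@Q0 runs 1, rem=0, completes. Q0=[] Q1=[P2,P3] Q2=[]
t=14-17: P2@Q1 runs 3, rem=0, completes. Q0=[] Q1=[P3] Q2=[]
t=17-21: P3@Q1 runs 4, rem=7, quantum used, demote→Q2. Q0=[] Q1=[] Q2=[P3]
t=21-28: P3@Q2 runs 7, rem=0, completes. Q0=[] Q1=[] Q2=[]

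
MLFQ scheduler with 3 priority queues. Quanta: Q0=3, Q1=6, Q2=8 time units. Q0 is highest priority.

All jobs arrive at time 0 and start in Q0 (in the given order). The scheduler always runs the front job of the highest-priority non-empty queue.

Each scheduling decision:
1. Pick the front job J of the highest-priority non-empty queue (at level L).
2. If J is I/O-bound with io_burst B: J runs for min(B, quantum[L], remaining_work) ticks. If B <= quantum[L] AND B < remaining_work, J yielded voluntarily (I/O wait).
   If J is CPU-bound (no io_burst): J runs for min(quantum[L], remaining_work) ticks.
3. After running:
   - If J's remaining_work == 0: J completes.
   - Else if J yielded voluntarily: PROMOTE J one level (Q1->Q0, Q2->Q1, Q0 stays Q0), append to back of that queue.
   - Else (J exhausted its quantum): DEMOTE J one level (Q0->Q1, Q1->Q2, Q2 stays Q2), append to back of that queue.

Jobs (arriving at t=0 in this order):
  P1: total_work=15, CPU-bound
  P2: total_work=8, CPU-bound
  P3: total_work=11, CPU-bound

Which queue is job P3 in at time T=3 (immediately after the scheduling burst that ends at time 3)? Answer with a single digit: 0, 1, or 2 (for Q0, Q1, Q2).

t=0-3: P1@Q0 runs 3, rem=12, quantum used, demote→Q1. Q0=[P2,P3] Q1=[P1] Q2=[]
t=3-6: P2@Q0 runs 3, rem=5, quantum used, demote→Q1. Q0=[P3] Q1=[P1,P2] Q2=[]
t=6-9: P3@Q0 runs 3, rem=8, quantum used, demote→Q1. Q0=[] Q1=[P1,P2,P3] Q2=[]
t=9-15: P1@Q1 runs 6, rem=6, quantum used, demote→Q2. Q0=[] Q1=[P2,P3] Q2=[P1]
t=15-20: P2@Q1 runs 5, rem=0, completes. Q0=[] Q1=[P3] Q2=[P1]
t=20-26: P3@Q1 runs 6, rem=2, quantum used, demote→Q2. Q0=[] Q1=[] Q2=[P1,P3]
t=26-32: P1@Q2 runs 6, rem=0, completes. Q0=[] Q1=[] Q2=[P3]
t=32-34: P3@Q2 runs 2, rem=0, completes. Q0=[] Q1=[] Q2=[]

Answer: 0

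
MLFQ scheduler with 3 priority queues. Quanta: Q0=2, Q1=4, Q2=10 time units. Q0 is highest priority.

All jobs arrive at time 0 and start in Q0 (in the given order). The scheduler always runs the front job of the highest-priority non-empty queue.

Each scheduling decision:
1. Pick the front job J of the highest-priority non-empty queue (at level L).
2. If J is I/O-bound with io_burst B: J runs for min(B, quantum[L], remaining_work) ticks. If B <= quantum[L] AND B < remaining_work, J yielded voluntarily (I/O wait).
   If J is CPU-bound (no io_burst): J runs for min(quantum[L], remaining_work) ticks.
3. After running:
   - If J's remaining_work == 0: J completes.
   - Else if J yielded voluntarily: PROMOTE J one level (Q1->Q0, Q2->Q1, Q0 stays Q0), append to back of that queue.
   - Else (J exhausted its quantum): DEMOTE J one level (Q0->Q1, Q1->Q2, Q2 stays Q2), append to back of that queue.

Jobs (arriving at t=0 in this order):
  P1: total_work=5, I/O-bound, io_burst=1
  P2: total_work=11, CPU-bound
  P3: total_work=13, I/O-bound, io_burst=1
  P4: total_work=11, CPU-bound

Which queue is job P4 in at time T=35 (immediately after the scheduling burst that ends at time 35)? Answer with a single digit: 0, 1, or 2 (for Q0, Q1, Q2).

Answer: 2

Derivation:
t=0-1: P1@Q0 runs 1, rem=4, I/O yield, promote→Q0. Q0=[P2,P3,P4,P1] Q1=[] Q2=[]
t=1-3: P2@Q0 runs 2, rem=9, quantum used, demote→Q1. Q0=[P3,P4,P1] Q1=[P2] Q2=[]
t=3-4: P3@Q0 runs 1, rem=12, I/O yield, promote→Q0. Q0=[P4,P1,P3] Q1=[P2] Q2=[]
t=4-6: P4@Q0 runs 2, rem=9, quantum used, demote→Q1. Q0=[P1,P3] Q1=[P2,P4] Q2=[]
t=6-7: P1@Q0 runs 1, rem=3, I/O yield, promote→Q0. Q0=[P3,P1] Q1=[P2,P4] Q2=[]
t=7-8: P3@Q0 runs 1, rem=11, I/O yield, promote→Q0. Q0=[P1,P3] Q1=[P2,P4] Q2=[]
t=8-9: P1@Q0 runs 1, rem=2, I/O yield, promote→Q0. Q0=[P3,P1] Q1=[P2,P4] Q2=[]
t=9-10: P3@Q0 runs 1, rem=10, I/O yield, promote→Q0. Q0=[P1,P3] Q1=[P2,P4] Q2=[]
t=10-11: P1@Q0 runs 1, rem=1, I/O yield, promote→Q0. Q0=[P3,P1] Q1=[P2,P4] Q2=[]
t=11-12: P3@Q0 runs 1, rem=9, I/O yield, promote→Q0. Q0=[P1,P3] Q1=[P2,P4] Q2=[]
t=12-13: P1@Q0 runs 1, rem=0, completes. Q0=[P3] Q1=[P2,P4] Q2=[]
t=13-14: P3@Q0 runs 1, rem=8, I/O yield, promote→Q0. Q0=[P3] Q1=[P2,P4] Q2=[]
t=14-15: P3@Q0 runs 1, rem=7, I/O yield, promote→Q0. Q0=[P3] Q1=[P2,P4] Q2=[]
t=15-16: P3@Q0 runs 1, rem=6, I/O yield, promote→Q0. Q0=[P3] Q1=[P2,P4] Q2=[]
t=16-17: P3@Q0 runs 1, rem=5, I/O yield, promote→Q0. Q0=[P3] Q1=[P2,P4] Q2=[]
t=17-18: P3@Q0 runs 1, rem=4, I/O yield, promote→Q0. Q0=[P3] Q1=[P2,P4] Q2=[]
t=18-19: P3@Q0 runs 1, rem=3, I/O yield, promote→Q0. Q0=[P3] Q1=[P2,P4] Q2=[]
t=19-20: P3@Q0 runs 1, rem=2, I/O yield, promote→Q0. Q0=[P3] Q1=[P2,P4] Q2=[]
t=20-21: P3@Q0 runs 1, rem=1, I/O yield, promote→Q0. Q0=[P3] Q1=[P2,P4] Q2=[]
t=21-22: P3@Q0 runs 1, rem=0, completes. Q0=[] Q1=[P2,P4] Q2=[]
t=22-26: P2@Q1 runs 4, rem=5, quantum used, demote→Q2. Q0=[] Q1=[P4] Q2=[P2]
t=26-30: P4@Q1 runs 4, rem=5, quantum used, demote→Q2. Q0=[] Q1=[] Q2=[P2,P4]
t=30-35: P2@Q2 runs 5, rem=0, completes. Q0=[] Q1=[] Q2=[P4]
t=35-40: P4@Q2 runs 5, rem=0, completes. Q0=[] Q1=[] Q2=[]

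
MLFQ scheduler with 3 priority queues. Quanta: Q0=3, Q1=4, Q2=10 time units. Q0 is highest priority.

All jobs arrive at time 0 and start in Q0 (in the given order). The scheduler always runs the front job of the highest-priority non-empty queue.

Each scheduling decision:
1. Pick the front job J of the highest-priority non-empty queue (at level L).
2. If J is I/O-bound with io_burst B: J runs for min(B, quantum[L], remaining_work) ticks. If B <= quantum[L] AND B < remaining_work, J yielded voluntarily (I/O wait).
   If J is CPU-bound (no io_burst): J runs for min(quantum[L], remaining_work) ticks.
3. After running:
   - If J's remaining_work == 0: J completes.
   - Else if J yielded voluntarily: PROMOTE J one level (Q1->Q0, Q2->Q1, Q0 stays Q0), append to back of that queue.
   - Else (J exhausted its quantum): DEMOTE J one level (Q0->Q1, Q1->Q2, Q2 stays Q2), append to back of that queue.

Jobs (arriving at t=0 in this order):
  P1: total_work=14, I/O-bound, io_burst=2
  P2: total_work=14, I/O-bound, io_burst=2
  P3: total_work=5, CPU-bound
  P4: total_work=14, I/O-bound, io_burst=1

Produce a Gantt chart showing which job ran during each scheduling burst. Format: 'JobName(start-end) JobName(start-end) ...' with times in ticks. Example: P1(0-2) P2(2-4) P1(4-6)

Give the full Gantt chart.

Answer: P1(0-2) P2(2-4) P3(4-7) P4(7-8) P1(8-10) P2(10-12) P4(12-13) P1(13-15) P2(15-17) P4(17-18) P1(18-20) P2(20-22) P4(22-23) P1(23-25) P2(25-27) P4(27-28) P1(28-30) P2(30-32) P4(32-33) P1(33-35) P2(35-37) P4(37-38) P4(38-39) P4(39-40) P4(40-41) P4(41-42) P4(42-43) P4(43-44) P4(44-45) P3(45-47)

Derivation:
t=0-2: P1@Q0 runs 2, rem=12, I/O yield, promote→Q0. Q0=[P2,P3,P4,P1] Q1=[] Q2=[]
t=2-4: P2@Q0 runs 2, rem=12, I/O yield, promote→Q0. Q0=[P3,P4,P1,P2] Q1=[] Q2=[]
t=4-7: P3@Q0 runs 3, rem=2, quantum used, demote→Q1. Q0=[P4,P1,P2] Q1=[P3] Q2=[]
t=7-8: P4@Q0 runs 1, rem=13, I/O yield, promote→Q0. Q0=[P1,P2,P4] Q1=[P3] Q2=[]
t=8-10: P1@Q0 runs 2, rem=10, I/O yield, promote→Q0. Q0=[P2,P4,P1] Q1=[P3] Q2=[]
t=10-12: P2@Q0 runs 2, rem=10, I/O yield, promote→Q0. Q0=[P4,P1,P2] Q1=[P3] Q2=[]
t=12-13: P4@Q0 runs 1, rem=12, I/O yield, promote→Q0. Q0=[P1,P2,P4] Q1=[P3] Q2=[]
t=13-15: P1@Q0 runs 2, rem=8, I/O yield, promote→Q0. Q0=[P2,P4,P1] Q1=[P3] Q2=[]
t=15-17: P2@Q0 runs 2, rem=8, I/O yield, promote→Q0. Q0=[P4,P1,P2] Q1=[P3] Q2=[]
t=17-18: P4@Q0 runs 1, rem=11, I/O yield, promote→Q0. Q0=[P1,P2,P4] Q1=[P3] Q2=[]
t=18-20: P1@Q0 runs 2, rem=6, I/O yield, promote→Q0. Q0=[P2,P4,P1] Q1=[P3] Q2=[]
t=20-22: P2@Q0 runs 2, rem=6, I/O yield, promote→Q0. Q0=[P4,P1,P2] Q1=[P3] Q2=[]
t=22-23: P4@Q0 runs 1, rem=10, I/O yield, promote→Q0. Q0=[P1,P2,P4] Q1=[P3] Q2=[]
t=23-25: P1@Q0 runs 2, rem=4, I/O yield, promote→Q0. Q0=[P2,P4,P1] Q1=[P3] Q2=[]
t=25-27: P2@Q0 runs 2, rem=4, I/O yield, promote→Q0. Q0=[P4,P1,P2] Q1=[P3] Q2=[]
t=27-28: P4@Q0 runs 1, rem=9, I/O yield, promote→Q0. Q0=[P1,P2,P4] Q1=[P3] Q2=[]
t=28-30: P1@Q0 runs 2, rem=2, I/O yield, promote→Q0. Q0=[P2,P4,P1] Q1=[P3] Q2=[]
t=30-32: P2@Q0 runs 2, rem=2, I/O yield, promote→Q0. Q0=[P4,P1,P2] Q1=[P3] Q2=[]
t=32-33: P4@Q0 runs 1, rem=8, I/O yield, promote→Q0. Q0=[P1,P2,P4] Q1=[P3] Q2=[]
t=33-35: P1@Q0 runs 2, rem=0, completes. Q0=[P2,P4] Q1=[P3] Q2=[]
t=35-37: P2@Q0 runs 2, rem=0, completes. Q0=[P4] Q1=[P3] Q2=[]
t=37-38: P4@Q0 runs 1, rem=7, I/O yield, promote→Q0. Q0=[P4] Q1=[P3] Q2=[]
t=38-39: P4@Q0 runs 1, rem=6, I/O yield, promote→Q0. Q0=[P4] Q1=[P3] Q2=[]
t=39-40: P4@Q0 runs 1, rem=5, I/O yield, promote→Q0. Q0=[P4] Q1=[P3] Q2=[]
t=40-41: P4@Q0 runs 1, rem=4, I/O yield, promote→Q0. Q0=[P4] Q1=[P3] Q2=[]
t=41-42: P4@Q0 runs 1, rem=3, I/O yield, promote→Q0. Q0=[P4] Q1=[P3] Q2=[]
t=42-43: P4@Q0 runs 1, rem=2, I/O yield, promote→Q0. Q0=[P4] Q1=[P3] Q2=[]
t=43-44: P4@Q0 runs 1, rem=1, I/O yield, promote→Q0. Q0=[P4] Q1=[P3] Q2=[]
t=44-45: P4@Q0 runs 1, rem=0, completes. Q0=[] Q1=[P3] Q2=[]
t=45-47: P3@Q1 runs 2, rem=0, completes. Q0=[] Q1=[] Q2=[]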